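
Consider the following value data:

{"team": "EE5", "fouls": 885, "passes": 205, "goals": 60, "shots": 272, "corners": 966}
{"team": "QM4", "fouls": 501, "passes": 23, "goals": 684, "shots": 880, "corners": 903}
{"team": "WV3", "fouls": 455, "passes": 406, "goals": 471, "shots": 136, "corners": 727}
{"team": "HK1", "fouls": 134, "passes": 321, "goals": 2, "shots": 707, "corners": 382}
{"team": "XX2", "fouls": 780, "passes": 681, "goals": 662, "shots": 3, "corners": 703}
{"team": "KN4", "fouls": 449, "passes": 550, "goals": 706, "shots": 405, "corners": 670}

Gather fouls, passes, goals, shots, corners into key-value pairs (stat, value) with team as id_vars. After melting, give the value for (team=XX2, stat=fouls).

Unpivoting turns each (team, wide-column) pair into one long row.
The wide cell at row XX2, column fouls holds 780, so the long row (XX2, fouls) has value=780.

780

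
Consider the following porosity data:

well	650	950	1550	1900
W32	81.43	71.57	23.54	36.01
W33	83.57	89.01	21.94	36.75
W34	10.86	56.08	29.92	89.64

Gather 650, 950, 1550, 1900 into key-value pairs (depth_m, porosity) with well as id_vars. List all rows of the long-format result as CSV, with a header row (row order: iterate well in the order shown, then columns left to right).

well,depth_m,porosity
W32,650,81.43
W32,950,71.57
W32,1550,23.54
W32,1900,36.01
W33,650,83.57
W33,950,89.01
W33,1550,21.94
W33,1900,36.75
W34,650,10.86
W34,950,56.08
W34,1550,29.92
W34,1900,89.64

Each (well, column) pair becomes one row: 3 × 4 = 12 rows.
For example, (W32, 650) → porosity=81.43.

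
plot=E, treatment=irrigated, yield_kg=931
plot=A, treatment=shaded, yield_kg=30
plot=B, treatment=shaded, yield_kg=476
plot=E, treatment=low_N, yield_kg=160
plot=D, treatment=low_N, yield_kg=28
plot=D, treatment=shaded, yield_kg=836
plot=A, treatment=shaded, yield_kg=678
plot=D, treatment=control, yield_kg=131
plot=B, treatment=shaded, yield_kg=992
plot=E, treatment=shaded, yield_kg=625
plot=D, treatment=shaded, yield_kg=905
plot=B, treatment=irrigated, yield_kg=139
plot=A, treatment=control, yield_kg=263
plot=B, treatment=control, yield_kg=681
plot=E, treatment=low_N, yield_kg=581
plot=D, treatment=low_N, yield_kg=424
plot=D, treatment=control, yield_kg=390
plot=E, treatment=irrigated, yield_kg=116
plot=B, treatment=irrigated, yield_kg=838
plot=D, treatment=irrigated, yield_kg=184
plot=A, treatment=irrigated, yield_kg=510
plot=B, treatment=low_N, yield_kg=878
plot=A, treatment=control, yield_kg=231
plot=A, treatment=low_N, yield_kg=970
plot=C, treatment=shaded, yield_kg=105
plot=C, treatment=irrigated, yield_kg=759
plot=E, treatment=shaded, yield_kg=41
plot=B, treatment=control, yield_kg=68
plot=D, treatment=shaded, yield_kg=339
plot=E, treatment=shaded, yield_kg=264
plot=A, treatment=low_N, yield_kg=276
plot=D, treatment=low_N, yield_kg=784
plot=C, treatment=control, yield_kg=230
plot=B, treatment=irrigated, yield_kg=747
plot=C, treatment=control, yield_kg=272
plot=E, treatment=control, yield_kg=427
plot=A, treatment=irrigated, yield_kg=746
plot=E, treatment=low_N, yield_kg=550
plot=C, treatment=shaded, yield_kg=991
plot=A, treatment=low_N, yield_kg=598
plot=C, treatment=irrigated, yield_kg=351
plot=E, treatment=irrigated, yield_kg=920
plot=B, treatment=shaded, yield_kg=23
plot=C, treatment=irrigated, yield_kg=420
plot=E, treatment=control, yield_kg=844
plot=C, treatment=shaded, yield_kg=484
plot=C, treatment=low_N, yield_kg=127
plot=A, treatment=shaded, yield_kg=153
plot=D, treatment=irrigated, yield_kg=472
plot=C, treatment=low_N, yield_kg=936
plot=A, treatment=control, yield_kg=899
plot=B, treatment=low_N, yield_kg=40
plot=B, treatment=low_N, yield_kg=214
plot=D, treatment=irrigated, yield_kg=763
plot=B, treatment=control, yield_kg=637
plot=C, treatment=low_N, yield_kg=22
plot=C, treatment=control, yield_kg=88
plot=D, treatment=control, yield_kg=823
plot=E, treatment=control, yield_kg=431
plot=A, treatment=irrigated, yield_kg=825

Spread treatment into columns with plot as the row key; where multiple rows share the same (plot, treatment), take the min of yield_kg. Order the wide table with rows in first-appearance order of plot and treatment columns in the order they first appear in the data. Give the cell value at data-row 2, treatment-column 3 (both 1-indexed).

With rows in first-appearance order of plot, row 2 is plot=A. treatment columns in first-appearance order: irrigated, shaded, low_N, control; column 3 is low_N.
Long rows with plot=A, treatment=low_N: min(970, 276, 598) = 276.

276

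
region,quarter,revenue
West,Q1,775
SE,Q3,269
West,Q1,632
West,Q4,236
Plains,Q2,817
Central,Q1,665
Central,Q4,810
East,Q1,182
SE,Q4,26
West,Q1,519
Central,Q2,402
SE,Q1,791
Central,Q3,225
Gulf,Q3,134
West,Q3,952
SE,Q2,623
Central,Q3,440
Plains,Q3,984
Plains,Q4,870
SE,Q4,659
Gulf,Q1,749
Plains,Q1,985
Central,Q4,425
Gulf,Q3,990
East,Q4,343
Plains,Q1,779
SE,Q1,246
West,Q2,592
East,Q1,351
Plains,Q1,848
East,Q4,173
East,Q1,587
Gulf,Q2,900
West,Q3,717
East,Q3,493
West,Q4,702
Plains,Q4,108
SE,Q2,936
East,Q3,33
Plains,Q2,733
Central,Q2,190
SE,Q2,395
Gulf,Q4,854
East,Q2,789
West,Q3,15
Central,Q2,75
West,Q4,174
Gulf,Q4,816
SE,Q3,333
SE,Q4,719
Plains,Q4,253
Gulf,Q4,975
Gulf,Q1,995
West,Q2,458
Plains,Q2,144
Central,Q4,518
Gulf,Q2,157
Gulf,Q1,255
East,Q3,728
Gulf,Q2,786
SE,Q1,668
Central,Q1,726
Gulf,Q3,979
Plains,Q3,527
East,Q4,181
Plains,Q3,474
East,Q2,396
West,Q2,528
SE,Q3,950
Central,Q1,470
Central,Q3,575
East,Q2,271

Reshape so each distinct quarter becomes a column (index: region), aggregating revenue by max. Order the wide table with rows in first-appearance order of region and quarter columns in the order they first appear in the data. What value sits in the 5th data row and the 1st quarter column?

587

With rows in first-appearance order of region, row 5 is region=East. quarter columns in first-appearance order: Q1, Q3, Q4, Q2; column 1 is Q1.
Long rows with region=East, quarter=Q1: max(182, 351, 587) = 587.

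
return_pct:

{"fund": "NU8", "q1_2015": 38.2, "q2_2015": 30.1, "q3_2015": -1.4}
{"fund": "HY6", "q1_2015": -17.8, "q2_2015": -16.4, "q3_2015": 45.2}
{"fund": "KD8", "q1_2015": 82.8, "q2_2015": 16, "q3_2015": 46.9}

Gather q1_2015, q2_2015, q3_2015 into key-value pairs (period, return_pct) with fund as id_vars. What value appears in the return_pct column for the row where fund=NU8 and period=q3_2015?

-1.4

Unpivoting turns each (fund, wide-column) pair into one long row.
The wide cell at row NU8, column q3_2015 holds -1.4, so the long row (NU8, q3_2015) has return_pct=-1.4.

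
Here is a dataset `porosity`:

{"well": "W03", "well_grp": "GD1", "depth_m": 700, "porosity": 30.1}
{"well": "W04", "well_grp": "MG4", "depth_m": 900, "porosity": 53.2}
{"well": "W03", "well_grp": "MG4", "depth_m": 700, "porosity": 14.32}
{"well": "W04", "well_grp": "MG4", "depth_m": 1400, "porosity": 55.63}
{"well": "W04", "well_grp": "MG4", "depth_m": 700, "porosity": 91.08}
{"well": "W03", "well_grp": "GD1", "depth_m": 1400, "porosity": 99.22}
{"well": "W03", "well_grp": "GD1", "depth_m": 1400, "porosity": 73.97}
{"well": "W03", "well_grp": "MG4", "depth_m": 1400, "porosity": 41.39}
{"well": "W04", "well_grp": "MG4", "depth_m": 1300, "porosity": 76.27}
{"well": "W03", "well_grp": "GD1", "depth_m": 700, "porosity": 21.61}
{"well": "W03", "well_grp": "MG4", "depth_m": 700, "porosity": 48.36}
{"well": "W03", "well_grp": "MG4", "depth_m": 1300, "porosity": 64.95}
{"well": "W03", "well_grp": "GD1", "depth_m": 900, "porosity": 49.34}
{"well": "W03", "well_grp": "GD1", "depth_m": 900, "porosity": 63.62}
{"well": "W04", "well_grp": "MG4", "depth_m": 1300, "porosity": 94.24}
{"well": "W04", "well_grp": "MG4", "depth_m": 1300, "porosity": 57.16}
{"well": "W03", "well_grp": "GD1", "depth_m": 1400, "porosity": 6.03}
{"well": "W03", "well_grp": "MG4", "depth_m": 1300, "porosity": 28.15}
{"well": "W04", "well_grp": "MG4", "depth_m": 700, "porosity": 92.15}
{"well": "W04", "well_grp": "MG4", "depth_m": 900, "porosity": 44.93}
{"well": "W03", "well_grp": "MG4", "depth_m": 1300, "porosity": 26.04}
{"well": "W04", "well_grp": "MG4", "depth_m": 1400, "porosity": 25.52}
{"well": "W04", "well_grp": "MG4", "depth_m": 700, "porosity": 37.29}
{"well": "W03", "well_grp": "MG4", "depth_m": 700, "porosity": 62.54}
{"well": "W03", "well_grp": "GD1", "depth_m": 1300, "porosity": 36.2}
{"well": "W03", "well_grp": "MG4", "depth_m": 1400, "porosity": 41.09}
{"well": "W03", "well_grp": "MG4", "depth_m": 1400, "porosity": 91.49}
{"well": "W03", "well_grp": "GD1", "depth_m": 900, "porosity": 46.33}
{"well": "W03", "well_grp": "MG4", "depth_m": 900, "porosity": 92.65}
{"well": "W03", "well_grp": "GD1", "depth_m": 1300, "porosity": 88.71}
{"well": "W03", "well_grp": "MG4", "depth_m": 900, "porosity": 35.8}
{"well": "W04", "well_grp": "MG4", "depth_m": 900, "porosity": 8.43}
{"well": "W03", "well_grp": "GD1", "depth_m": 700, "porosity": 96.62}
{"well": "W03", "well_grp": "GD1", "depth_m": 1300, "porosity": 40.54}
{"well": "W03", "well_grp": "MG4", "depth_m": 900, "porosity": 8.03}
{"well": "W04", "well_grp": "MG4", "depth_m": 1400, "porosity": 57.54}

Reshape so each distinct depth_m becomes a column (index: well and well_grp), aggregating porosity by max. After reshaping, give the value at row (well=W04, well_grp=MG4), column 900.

53.2

Rows with well=W04, well_grp=MG4 and depth_m=900: porosity values are 53.2, 44.93, 8.43.
max(53.2, 44.93, 8.43) = 53.2.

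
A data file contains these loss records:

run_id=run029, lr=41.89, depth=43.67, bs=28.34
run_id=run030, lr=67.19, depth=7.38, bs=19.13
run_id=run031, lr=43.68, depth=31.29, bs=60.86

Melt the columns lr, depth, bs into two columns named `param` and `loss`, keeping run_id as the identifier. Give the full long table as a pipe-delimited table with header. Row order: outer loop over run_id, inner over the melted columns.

Each (run_id, column) pair becomes one row: 3 × 3 = 9 rows.
For example, (run029, lr) → loss=41.89.

| run_id | param | loss |
| run029 | lr | 41.89 |
| run029 | depth | 43.67 |
| run029 | bs | 28.34 |
| run030 | lr | 67.19 |
| run030 | depth | 7.38 |
| run030 | bs | 19.13 |
| run031 | lr | 43.68 |
| run031 | depth | 31.29 |
| run031 | bs | 60.86 |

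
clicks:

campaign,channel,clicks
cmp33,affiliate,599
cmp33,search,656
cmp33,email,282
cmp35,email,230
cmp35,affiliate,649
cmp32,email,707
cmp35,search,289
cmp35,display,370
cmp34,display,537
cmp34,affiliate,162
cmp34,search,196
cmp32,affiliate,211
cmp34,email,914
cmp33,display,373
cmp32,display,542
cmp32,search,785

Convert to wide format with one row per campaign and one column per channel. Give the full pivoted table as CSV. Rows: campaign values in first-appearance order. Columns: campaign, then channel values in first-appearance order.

campaign,affiliate,search,email,display
cmp33,599,656,282,373
cmp35,649,289,230,370
cmp32,211,785,707,542
cmp34,162,196,914,537

Columns: campaign plus the 4 distinct channel values (affiliate, search, email, display).
For example, row cmp33 column affiliate takes clicks=599 from the long row (cmp33, affiliate).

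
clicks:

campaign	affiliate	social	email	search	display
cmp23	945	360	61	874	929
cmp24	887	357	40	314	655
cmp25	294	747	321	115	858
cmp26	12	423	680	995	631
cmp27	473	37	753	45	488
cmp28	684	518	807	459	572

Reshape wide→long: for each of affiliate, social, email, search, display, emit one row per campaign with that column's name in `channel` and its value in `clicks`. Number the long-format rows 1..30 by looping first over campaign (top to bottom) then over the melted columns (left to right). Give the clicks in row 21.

30 rows total (6 × 5). Row 21: index ⌊(21-1)/5⌋ = 4 into campaign → cmp27; (21-1) mod 5 = 0 into the melted columns → affiliate.
So row 21 is (cmp27, affiliate, 473); clicks = 473.

473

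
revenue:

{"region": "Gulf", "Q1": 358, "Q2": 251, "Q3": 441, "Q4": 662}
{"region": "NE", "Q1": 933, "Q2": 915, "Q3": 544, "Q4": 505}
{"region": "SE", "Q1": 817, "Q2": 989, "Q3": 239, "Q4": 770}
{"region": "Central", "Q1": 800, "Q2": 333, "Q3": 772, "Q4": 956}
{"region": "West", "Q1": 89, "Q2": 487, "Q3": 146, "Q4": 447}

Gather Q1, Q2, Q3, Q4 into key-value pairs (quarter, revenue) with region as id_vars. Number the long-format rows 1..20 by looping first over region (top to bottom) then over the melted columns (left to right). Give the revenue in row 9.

817

20 rows total (5 × 4). Row 9: index ⌊(9-1)/4⌋ = 2 into region → SE; (9-1) mod 4 = 0 into the melted columns → Q1.
So row 9 is (SE, Q1, 817); revenue = 817.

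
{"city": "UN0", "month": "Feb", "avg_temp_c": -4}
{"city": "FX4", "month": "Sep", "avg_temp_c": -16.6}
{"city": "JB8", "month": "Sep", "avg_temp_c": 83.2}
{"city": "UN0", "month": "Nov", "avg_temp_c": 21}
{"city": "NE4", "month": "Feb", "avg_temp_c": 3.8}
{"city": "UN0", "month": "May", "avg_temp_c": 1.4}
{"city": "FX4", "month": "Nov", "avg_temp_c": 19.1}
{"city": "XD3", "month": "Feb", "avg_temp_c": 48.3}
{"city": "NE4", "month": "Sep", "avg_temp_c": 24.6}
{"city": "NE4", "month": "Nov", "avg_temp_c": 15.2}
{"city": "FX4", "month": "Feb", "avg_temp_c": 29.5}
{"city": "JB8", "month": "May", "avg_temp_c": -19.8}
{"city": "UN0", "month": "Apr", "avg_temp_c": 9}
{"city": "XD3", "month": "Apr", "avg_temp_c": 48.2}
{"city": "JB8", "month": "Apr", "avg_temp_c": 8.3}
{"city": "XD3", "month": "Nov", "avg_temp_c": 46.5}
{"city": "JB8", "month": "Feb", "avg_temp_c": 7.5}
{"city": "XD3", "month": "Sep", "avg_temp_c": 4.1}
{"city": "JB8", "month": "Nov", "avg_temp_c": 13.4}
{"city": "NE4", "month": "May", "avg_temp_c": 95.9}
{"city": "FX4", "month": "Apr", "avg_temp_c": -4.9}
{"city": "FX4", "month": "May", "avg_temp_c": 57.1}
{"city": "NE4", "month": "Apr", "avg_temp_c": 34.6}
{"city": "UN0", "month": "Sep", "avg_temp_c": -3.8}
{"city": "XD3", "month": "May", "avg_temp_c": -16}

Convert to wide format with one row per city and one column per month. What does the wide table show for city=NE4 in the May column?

95.9

Wide layout: rows indexed by city, columns are the 5 distinct month values (Feb, Sep, Nov, May, Apr).
Cell (city=NE4, month=May) draws from the long row where city=NE4 and month=May, which has avg_temp_c=95.9.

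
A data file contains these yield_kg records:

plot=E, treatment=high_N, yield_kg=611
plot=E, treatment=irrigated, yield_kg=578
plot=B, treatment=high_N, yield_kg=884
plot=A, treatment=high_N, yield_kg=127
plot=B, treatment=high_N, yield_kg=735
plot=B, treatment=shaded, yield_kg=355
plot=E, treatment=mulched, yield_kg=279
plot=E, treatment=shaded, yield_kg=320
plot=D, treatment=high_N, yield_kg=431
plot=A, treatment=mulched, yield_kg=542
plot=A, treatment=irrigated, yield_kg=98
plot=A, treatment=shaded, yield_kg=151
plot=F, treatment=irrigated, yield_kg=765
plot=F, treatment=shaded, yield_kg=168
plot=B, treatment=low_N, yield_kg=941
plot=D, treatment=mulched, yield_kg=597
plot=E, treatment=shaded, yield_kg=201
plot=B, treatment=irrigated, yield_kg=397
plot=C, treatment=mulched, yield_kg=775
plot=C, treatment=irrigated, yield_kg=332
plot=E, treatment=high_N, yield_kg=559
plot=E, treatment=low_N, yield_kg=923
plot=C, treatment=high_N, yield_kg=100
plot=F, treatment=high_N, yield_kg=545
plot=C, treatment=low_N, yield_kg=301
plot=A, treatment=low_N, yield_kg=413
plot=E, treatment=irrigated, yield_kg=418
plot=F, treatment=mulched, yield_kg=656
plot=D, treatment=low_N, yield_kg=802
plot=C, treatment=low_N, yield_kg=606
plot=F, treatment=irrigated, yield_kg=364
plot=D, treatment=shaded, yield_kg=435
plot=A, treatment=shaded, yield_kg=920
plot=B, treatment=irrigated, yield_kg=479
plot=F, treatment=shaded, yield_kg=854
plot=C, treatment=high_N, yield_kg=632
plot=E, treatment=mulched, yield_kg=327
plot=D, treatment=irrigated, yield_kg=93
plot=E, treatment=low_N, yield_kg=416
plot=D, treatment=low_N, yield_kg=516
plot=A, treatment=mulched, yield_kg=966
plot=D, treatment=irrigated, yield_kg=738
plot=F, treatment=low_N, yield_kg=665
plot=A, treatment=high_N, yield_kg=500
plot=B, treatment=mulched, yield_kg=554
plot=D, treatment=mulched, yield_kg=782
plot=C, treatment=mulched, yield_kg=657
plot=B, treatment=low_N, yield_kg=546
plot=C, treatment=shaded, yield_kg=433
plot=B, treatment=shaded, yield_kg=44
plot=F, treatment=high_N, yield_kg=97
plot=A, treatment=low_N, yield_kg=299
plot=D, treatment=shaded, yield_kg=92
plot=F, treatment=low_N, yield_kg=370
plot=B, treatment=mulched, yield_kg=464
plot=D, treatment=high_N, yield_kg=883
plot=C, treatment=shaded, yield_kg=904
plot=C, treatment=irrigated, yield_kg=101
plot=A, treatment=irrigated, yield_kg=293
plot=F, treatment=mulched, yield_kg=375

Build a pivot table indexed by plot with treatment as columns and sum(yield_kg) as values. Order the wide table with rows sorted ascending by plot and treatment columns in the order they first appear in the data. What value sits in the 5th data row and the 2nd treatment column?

With rows sorted ascending by plot, row 5 is plot=E. treatment columns in first-appearance order: high_N, irrigated, shaded, mulched, low_N; column 2 is irrigated.
Long rows with plot=E, treatment=irrigated: 578 + 418 = 996.

996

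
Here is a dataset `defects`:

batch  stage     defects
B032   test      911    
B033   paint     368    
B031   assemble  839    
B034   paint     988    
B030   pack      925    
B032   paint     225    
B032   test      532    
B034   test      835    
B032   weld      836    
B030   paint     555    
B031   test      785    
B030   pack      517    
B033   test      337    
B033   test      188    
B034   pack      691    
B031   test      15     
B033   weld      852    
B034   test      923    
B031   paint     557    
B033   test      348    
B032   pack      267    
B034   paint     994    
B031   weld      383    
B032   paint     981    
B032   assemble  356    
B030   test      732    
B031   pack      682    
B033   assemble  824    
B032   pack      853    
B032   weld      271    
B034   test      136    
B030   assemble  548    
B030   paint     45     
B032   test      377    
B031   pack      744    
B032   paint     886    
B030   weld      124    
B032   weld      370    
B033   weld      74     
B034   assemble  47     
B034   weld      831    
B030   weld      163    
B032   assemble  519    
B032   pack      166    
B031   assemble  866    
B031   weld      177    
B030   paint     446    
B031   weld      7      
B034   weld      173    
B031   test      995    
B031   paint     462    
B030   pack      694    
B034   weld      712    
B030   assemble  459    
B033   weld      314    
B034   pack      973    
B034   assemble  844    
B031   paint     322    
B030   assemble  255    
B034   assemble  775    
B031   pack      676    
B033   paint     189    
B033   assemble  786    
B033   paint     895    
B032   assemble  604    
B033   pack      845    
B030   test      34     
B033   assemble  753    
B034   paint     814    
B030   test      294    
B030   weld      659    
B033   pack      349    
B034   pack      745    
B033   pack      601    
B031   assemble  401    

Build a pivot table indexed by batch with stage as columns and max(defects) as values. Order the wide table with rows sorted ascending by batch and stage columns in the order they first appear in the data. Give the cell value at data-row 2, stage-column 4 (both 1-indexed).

744

With rows sorted ascending by batch, row 2 is batch=B031. stage columns in first-appearance order: test, paint, assemble, pack, weld; column 4 is pack.
Long rows with batch=B031, stage=pack: max(682, 744, 676) = 744.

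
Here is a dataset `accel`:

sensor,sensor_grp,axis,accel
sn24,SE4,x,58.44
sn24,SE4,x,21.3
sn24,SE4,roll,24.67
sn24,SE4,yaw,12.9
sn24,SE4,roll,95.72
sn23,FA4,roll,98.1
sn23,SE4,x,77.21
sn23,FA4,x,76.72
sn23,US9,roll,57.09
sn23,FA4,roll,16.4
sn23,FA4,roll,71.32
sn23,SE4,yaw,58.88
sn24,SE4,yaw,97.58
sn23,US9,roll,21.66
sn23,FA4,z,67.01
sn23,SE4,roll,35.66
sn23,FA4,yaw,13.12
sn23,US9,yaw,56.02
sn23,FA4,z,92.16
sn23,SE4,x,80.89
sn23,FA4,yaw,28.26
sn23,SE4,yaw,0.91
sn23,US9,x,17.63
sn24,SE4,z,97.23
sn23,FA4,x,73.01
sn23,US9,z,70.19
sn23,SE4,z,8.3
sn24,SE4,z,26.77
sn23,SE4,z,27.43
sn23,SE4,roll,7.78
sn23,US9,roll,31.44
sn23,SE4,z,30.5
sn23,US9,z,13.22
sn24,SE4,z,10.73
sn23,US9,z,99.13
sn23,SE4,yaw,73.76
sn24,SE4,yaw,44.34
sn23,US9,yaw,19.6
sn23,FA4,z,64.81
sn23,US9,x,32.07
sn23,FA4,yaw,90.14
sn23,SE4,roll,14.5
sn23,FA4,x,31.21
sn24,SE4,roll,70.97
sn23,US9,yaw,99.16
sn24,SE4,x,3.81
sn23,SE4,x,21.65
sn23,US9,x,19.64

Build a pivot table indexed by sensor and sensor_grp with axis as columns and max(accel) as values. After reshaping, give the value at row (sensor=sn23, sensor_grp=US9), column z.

99.13

Rows with sensor=sn23, sensor_grp=US9 and axis=z: accel values are 70.19, 13.22, 99.13.
max(70.19, 13.22, 99.13) = 99.13.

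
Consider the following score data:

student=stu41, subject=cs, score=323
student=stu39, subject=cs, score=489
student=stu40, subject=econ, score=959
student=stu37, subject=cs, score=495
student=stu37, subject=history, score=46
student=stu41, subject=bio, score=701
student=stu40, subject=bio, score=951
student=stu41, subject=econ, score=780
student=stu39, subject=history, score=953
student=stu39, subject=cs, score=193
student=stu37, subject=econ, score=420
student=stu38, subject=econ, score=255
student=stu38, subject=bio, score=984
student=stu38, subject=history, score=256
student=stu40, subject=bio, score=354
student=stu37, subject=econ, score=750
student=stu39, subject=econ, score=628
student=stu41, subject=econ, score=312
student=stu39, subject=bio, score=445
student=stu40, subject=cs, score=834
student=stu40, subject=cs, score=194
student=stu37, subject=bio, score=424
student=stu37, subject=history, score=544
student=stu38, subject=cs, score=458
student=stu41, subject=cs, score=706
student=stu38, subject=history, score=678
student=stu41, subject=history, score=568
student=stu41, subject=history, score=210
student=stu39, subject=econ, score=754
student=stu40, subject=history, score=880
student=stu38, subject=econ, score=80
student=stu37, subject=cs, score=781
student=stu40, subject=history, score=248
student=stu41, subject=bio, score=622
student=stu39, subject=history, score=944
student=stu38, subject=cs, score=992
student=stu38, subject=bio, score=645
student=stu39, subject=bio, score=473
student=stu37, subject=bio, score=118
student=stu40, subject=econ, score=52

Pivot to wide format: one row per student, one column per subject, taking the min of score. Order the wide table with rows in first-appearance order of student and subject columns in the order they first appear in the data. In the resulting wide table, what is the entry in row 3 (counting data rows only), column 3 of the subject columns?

248

With rows in first-appearance order of student, row 3 is student=stu40. subject columns in first-appearance order: cs, econ, history, bio; column 3 is history.
Long rows with student=stu40, subject=history: min(880, 248) = 248.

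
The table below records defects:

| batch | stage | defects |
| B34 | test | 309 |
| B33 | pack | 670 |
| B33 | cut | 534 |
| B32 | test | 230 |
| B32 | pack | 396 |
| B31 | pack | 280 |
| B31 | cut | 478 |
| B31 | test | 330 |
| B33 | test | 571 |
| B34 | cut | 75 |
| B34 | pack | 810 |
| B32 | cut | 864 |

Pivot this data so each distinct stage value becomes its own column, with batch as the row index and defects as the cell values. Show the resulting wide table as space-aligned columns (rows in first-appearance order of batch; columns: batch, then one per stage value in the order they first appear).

batch  test  pack  cut
B34    309   810   75 
B33    571   670   534
B32    230   396   864
B31    330   280   478

Columns: batch plus the 3 distinct stage values (test, pack, cut).
For example, row B34 column test takes defects=309 from the long row (B34, test).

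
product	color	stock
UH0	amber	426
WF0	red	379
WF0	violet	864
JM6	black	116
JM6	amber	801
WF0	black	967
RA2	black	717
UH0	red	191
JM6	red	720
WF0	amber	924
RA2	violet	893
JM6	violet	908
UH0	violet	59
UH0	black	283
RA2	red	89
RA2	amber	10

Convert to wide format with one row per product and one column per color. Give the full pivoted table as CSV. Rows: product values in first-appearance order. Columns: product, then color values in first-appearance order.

product,amber,red,violet,black
UH0,426,191,59,283
WF0,924,379,864,967
JM6,801,720,908,116
RA2,10,89,893,717

Columns: product plus the 4 distinct color values (amber, red, violet, black).
For example, row UH0 column amber takes stock=426 from the long row (UH0, amber).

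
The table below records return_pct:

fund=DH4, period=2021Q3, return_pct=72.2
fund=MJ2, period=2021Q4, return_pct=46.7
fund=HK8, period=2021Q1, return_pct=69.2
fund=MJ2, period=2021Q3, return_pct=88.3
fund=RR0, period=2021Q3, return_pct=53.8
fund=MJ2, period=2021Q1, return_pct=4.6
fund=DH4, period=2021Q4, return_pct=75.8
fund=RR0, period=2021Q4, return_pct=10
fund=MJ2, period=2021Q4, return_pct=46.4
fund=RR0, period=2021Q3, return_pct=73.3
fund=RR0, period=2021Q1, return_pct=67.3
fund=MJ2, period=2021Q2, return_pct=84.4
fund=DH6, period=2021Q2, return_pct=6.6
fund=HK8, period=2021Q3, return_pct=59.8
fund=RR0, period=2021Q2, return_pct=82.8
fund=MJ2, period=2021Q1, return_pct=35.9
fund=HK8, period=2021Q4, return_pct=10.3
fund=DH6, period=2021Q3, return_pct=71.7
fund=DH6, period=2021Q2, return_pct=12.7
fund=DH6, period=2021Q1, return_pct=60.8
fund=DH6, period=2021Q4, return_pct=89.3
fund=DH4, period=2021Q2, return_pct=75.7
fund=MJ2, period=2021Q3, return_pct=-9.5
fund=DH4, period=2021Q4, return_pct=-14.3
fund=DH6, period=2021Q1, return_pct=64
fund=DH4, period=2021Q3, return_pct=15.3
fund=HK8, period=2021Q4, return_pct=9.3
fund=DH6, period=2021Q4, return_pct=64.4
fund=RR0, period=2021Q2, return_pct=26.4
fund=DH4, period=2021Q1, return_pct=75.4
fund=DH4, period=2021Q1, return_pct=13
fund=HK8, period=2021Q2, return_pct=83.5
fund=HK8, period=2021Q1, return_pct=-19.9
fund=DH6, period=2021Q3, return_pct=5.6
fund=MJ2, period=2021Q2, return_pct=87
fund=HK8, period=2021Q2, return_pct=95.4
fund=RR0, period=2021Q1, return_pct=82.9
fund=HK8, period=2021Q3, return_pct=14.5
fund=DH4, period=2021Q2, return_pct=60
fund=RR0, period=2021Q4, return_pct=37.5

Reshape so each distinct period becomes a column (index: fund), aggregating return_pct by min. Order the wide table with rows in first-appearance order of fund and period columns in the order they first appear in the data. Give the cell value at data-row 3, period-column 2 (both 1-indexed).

9.3

With rows in first-appearance order of fund, row 3 is fund=HK8. period columns in first-appearance order: 2021Q3, 2021Q4, 2021Q1, 2021Q2; column 2 is 2021Q4.
Long rows with fund=HK8, period=2021Q4: min(10.3, 9.3) = 9.3.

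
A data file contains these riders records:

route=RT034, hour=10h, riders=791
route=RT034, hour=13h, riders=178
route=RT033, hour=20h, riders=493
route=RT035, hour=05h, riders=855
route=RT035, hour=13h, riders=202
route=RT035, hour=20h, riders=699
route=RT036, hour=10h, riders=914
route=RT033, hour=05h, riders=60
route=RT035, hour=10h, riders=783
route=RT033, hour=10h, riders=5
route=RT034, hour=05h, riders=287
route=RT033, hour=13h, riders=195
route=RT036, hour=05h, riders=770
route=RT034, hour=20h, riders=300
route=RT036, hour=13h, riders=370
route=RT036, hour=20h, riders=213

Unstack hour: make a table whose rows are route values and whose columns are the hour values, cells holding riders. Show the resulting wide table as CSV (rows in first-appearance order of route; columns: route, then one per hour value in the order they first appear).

route,10h,13h,20h,05h
RT034,791,178,300,287
RT033,5,195,493,60
RT035,783,202,699,855
RT036,914,370,213,770

Columns: route plus the 4 distinct hour values (10h, 13h, 20h, 05h).
For example, row RT034 column 10h takes riders=791 from the long row (RT034, 10h).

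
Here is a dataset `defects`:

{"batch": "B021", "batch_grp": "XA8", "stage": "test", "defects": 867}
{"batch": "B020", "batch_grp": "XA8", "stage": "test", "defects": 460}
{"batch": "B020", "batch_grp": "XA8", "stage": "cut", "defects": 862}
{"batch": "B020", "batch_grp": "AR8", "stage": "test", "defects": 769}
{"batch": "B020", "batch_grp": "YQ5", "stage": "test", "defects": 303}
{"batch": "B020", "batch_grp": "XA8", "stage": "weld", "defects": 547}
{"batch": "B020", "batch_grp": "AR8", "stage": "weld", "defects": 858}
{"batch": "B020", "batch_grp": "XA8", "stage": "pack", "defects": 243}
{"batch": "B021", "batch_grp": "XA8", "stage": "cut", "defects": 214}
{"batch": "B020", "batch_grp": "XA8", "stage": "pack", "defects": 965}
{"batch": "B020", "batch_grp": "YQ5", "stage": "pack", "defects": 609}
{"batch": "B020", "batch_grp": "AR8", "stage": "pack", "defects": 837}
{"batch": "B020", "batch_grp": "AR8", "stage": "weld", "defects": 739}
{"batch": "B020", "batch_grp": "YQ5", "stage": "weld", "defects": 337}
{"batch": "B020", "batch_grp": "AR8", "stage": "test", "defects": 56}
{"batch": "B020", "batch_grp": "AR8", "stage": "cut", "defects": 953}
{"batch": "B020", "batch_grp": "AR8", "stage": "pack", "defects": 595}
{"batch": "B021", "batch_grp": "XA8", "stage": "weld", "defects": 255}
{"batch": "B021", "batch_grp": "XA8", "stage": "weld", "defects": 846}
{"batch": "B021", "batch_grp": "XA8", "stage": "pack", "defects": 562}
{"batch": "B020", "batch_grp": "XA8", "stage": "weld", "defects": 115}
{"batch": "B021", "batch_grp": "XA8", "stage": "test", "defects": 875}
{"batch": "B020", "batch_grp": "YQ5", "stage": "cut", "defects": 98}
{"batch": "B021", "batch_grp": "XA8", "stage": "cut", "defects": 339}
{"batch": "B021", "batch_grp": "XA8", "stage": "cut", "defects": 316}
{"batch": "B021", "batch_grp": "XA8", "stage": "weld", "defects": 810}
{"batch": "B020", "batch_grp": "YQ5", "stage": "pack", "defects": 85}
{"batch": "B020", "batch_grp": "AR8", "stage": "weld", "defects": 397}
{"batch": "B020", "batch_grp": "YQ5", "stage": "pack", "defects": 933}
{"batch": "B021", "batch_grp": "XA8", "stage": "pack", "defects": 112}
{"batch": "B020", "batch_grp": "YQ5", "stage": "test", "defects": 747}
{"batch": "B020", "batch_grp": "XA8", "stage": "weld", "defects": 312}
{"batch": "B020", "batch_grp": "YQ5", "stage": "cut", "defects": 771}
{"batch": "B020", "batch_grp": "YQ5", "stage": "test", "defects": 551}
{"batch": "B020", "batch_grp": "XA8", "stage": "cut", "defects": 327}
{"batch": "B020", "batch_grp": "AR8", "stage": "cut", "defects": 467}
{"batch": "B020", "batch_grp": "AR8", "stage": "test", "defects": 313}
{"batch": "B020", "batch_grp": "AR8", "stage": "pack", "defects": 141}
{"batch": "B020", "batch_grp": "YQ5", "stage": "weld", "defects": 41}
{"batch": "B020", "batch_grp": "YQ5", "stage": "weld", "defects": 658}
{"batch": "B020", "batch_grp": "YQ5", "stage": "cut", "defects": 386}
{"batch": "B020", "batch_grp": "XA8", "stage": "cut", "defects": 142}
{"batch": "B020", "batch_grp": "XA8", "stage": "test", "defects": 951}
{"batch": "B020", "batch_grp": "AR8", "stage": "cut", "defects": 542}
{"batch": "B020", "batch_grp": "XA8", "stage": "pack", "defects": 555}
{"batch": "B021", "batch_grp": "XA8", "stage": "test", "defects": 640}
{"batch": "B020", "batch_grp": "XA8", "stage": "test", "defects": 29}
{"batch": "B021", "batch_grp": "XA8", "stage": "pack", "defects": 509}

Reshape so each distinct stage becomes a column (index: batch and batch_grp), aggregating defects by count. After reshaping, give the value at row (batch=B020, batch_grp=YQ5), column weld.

Rows with batch=B020, batch_grp=YQ5 and stage=weld: defects values are 337, 41, 658.
3 rows match — count = 3.

3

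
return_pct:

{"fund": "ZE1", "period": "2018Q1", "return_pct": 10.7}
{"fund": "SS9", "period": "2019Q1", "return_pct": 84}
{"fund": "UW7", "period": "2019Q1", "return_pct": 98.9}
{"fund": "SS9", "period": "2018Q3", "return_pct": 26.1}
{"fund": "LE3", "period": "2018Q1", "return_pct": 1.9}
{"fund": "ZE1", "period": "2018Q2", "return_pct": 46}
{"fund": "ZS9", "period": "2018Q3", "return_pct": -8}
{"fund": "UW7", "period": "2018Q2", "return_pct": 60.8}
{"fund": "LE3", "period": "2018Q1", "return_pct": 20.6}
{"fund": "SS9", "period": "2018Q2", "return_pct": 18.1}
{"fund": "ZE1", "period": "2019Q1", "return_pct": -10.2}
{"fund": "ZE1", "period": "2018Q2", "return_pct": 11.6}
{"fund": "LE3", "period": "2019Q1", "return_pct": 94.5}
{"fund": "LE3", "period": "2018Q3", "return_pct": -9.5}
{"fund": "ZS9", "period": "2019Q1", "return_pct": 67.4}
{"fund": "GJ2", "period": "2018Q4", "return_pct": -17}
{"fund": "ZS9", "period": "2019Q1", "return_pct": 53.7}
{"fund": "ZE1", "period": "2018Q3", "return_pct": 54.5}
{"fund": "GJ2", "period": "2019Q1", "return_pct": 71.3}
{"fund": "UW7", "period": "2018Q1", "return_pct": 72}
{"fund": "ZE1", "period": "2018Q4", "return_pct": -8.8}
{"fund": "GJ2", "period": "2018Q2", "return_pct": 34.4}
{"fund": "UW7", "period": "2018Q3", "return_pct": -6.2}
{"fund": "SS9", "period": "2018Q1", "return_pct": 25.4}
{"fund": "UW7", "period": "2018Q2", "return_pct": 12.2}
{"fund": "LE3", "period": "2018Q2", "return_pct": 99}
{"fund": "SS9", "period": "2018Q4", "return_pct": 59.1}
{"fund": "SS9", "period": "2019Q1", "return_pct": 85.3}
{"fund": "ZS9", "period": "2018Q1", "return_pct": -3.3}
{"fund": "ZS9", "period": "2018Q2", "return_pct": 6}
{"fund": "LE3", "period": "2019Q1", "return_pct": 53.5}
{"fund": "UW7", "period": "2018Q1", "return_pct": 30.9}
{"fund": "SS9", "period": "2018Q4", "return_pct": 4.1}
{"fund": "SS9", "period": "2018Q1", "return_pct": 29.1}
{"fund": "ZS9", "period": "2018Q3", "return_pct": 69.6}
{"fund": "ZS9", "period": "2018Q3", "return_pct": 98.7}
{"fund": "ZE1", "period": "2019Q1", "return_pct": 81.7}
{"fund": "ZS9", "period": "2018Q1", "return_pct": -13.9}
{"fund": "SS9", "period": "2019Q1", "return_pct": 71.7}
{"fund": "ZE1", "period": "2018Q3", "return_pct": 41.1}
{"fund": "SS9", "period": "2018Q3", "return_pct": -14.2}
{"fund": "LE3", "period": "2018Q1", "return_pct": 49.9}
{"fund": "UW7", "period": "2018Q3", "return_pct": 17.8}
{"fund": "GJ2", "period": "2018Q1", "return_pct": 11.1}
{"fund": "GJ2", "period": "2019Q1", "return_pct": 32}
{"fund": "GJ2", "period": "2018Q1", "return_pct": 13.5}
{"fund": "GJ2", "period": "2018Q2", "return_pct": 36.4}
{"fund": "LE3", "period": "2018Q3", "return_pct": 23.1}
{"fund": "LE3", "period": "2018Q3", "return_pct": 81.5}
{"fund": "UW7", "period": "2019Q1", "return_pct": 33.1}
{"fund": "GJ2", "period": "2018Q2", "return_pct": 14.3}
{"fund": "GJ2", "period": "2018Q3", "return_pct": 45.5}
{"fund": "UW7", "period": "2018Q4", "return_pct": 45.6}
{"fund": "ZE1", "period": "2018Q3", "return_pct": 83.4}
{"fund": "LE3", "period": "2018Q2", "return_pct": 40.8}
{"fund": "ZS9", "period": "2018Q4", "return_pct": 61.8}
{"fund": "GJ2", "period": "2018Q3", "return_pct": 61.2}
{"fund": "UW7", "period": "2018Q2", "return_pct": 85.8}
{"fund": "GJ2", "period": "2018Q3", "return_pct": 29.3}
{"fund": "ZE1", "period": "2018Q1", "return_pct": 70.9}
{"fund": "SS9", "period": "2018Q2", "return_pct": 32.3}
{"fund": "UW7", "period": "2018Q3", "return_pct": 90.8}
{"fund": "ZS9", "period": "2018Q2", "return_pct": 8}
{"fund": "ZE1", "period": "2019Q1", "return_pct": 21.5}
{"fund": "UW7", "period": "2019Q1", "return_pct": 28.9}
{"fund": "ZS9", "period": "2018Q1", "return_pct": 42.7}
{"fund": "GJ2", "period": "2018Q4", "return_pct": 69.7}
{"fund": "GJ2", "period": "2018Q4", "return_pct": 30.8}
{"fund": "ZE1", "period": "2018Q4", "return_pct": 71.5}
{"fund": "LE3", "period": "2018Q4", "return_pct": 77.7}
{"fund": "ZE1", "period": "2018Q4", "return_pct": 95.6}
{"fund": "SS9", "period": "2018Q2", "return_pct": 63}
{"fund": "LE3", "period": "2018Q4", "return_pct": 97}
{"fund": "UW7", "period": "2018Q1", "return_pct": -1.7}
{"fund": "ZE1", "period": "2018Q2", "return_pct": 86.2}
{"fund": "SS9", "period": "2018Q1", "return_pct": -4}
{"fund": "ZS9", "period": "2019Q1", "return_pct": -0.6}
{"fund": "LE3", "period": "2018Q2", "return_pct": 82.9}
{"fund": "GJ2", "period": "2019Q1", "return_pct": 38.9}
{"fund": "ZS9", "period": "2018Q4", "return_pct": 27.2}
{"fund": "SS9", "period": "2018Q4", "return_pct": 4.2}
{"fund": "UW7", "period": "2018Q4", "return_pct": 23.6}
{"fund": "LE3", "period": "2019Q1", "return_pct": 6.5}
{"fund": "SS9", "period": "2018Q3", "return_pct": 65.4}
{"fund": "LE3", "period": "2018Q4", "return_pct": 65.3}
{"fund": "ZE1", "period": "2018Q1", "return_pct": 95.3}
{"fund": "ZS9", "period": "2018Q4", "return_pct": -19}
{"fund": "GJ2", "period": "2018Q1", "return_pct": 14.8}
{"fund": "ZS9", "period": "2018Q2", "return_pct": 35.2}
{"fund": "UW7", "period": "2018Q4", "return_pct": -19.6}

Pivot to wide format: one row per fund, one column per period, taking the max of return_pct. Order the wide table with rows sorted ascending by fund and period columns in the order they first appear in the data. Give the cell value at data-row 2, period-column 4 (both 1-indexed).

99

With rows sorted ascending by fund, row 2 is fund=LE3. period columns in first-appearance order: 2018Q1, 2019Q1, 2018Q3, 2018Q2, 2018Q4; column 4 is 2018Q2.
Long rows with fund=LE3, period=2018Q2: max(99, 40.8, 82.9) = 99.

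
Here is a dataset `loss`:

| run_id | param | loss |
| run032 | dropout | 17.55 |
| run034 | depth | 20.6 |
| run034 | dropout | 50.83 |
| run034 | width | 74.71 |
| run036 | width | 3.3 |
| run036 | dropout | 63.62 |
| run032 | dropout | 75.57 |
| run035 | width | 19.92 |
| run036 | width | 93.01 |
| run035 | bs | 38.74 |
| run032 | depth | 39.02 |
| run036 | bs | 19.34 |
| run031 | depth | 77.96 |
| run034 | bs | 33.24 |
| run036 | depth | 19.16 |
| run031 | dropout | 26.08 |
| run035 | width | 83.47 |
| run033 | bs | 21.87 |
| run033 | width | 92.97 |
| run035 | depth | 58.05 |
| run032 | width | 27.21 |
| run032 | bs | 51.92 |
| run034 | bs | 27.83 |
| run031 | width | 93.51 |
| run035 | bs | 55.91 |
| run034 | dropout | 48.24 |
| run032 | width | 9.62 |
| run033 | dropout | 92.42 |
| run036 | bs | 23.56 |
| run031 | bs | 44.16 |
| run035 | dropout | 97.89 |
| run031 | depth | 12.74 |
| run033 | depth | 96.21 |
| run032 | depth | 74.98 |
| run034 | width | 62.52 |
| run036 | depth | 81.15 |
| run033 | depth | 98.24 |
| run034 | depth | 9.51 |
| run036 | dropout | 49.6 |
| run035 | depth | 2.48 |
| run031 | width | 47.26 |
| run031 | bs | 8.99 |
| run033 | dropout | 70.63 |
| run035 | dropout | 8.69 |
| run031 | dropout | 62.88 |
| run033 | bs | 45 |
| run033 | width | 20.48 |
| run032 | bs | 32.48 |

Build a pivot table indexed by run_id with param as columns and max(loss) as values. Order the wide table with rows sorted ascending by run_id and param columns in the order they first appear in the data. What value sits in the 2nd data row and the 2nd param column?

74.98

With rows sorted ascending by run_id, row 2 is run_id=run032. param columns in first-appearance order: dropout, depth, width, bs; column 2 is depth.
Long rows with run_id=run032, param=depth: max(39.02, 74.98) = 74.98.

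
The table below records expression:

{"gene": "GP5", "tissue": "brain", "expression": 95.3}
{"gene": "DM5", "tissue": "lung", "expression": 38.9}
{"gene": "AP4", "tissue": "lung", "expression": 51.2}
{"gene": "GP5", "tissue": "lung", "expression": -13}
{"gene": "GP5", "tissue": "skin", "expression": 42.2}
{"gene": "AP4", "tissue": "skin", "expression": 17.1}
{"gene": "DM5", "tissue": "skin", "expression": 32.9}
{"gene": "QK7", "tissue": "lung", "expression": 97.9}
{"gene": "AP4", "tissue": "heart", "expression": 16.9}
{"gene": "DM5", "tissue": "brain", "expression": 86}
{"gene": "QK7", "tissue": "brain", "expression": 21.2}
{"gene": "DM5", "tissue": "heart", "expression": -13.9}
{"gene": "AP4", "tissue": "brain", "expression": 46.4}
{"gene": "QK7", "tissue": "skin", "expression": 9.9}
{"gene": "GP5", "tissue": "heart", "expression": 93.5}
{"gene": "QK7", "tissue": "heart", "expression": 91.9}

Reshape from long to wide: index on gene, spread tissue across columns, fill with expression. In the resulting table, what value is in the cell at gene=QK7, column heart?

91.9

Wide layout: rows indexed by gene, columns are the 4 distinct tissue values (brain, lung, skin, heart).
Cell (gene=QK7, tissue=heart) draws from the long row where gene=QK7 and tissue=heart, which has expression=91.9.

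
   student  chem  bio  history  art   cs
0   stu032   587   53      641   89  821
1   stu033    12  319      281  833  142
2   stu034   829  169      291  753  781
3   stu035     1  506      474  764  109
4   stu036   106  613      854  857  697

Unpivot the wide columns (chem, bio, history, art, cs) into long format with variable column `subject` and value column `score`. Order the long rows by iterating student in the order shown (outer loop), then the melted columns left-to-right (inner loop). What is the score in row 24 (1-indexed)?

857

25 rows total (5 × 5). Row 24: index ⌊(24-1)/5⌋ = 4 into student → stu036; (24-1) mod 5 = 3 into the melted columns → art.
So row 24 is (stu036, art, 857); score = 857.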